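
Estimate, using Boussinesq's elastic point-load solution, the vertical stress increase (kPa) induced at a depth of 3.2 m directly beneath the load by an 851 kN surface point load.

Δσ_z ≈ 39.7 kPa

Boussinesq vertical stress below a point load on an elastic half-space:
Δσ_z = 3P/(2πz²) · [1 + (r/z)²]^(−5/2)
r/z = 0/3.2 = 0; [1+(r/z)²]^(−5/2) = 1.
Δσ_z = 3×851/(2π×3.2²) × 1 = 39.68 × 1 = 39.68 kPa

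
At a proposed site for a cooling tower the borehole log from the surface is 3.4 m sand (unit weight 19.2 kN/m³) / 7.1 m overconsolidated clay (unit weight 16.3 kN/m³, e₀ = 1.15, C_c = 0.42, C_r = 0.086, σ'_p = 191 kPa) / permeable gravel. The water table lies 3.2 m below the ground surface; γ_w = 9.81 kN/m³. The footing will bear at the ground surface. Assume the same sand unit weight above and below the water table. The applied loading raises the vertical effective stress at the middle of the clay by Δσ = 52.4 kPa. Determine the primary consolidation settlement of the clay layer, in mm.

Mid-depth of clay below the ground surface: z = 3.4 + 7.1/2 = 6.95 m.
Total vertical stress at mid-clay: σ_v = 19.2×3.4 + 16.3×3.55 = 123.15 kPa.
Pore pressure: u = 9.81×(6.95 − 3.2) = 36.788 kPa.
Initial effective stress: σ'_0 = σ_v − u = 123.15 − 36.788 = 86.362 kPa.
Final effective stress: σ'_f = 86.362 + 52.4 = 138.76 kPa.
σ'_f = 138.76 ≤ σ'_p = 191 kPa, so the clay remains overconsolidated and only the recompression index applies:
S_c = C_r·H/(1+e₀)·log₁₀(σ'_f/σ'_0) = 0.086×7.1/2.15×log₁₀(138.76/86.362)
    = 0.284 × 0.20594 = 0.05849 m

S_c ≈ 58.5 mm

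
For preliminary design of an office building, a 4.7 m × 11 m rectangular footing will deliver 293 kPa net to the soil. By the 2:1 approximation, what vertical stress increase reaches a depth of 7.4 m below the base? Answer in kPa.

Δσ_z ≈ 68 kPa

By the 2:1 method the load spreads at 1 horizontal : 2 vertical, so at depth z the loaded area has grown by z in each plan dimension:
Δσ = qBL/((B+z)(L+z)) = 293×4.7×11/((4.7+7.4)(11+7.4)) = 68.039 kPa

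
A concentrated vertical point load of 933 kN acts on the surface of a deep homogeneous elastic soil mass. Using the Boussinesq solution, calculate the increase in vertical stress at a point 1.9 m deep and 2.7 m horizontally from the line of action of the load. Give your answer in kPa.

Δσ_z ≈ 7.79 kPa

Boussinesq vertical stress below a point load on an elastic half-space:
Δσ_z = 3P/(2πz²) · [1 + (r/z)²]^(−5/2)
r/z = 2.7/1.9 = 1.4211; [1+(r/z)²]^(−5/2) = 0.063125.
Δσ_z = 3×933/(2π×1.9²) × 0.063125 = 123.4 × 0.063125 = 7.79 kPa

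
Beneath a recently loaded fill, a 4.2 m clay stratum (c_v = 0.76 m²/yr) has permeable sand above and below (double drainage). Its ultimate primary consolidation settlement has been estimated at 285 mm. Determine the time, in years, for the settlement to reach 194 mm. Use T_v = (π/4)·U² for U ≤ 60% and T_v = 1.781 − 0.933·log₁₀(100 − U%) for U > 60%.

t ≈ 2.19 years

Drainage path length: H_d = H/2 = 2.1 m (double drainage).
U = S(t)/S_ult = 194/285 = 0.6807.
U > 60%: T_v = 1.781 − 0.933·log₁₀(100 − 68.07) = 0.37758.
t = T_v·H_d²/c_v = 0.37758×2.1²/0.76 = 2.191 years.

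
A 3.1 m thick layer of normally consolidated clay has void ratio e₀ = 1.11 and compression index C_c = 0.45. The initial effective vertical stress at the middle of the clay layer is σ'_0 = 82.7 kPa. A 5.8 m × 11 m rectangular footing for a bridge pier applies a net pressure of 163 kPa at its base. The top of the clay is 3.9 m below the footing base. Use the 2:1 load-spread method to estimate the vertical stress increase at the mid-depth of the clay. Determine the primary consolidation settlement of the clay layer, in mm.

S_c ≈ 149 mm

Mid-depth of clay below the footing base: z = 3.9 + 3.1/2 = 5.45 m.
Stress increase at mid-clay by the 2:1 spreading method:
Δσ = qBL/((B+z)(L+z)) = 163×5.8×11/((5.8+5.45)(11+5.45)) = 56.194 kPa
Final effective stress: σ'_f = σ'_0 + Δσ = 82.7 + 56.194 = 138.89 kPa.
Normally consolidated clay, so the full stress increment lies on the virgin compression line:
S_c = C_c·H/(1+e₀)·log₁₀(σ'_f/σ'_0) = 0.45×3.1/(1+1.11)×log₁₀(138.89/82.7)
    = 0.66114 × 0.22517 = 0.1489 m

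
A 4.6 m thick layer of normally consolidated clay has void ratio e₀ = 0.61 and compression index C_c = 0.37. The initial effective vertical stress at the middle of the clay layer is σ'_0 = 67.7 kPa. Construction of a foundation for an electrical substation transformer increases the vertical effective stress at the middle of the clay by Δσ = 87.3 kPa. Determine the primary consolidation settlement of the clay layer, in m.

Final effective stress: σ'_f = σ'_0 + Δσ = 67.7 + 87.3 = 155 kPa.
Normally consolidated clay, so the full stress increment lies on the virgin compression line:
S_c = C_c·H/(1+e₀)·log₁₀(σ'_f/σ'_0) = 0.37×4.6/(1+0.61)×log₁₀(155/67.7)
    = 1.0571 × 0.35974 = 0.3803 m

S_c ≈ 0.38 m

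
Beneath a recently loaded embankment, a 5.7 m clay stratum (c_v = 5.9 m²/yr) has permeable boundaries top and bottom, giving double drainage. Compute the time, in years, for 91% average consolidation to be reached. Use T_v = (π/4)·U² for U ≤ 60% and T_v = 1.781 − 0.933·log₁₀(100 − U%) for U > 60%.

t ≈ 1.23 years

Drainage path length: H_d = H/2 = 2.85 m (double drainage).
U > 60%: T_v = 1.781 − 0.933·log₁₀(100 − 91) = 0.89069.
t = T_v·H_d²/c_v = 0.89069×2.85²/5.9 = 1.226 years.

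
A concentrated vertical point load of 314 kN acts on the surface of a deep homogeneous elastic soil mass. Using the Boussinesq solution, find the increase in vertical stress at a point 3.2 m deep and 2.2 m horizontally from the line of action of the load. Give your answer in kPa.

Boussinesq vertical stress below a point load on an elastic half-space:
Δσ_z = 3P/(2πz²) · [1 + (r/z)²]^(−5/2)
r/z = 2.2/3.2 = 0.6875; [1+(r/z)²]^(−5/2) = 0.37997.
Δσ_z = 3×314/(2π×3.2²) × 0.37997 = 14.641 × 0.37997 = 5.563 kPa

Δσ_z ≈ 5.56 kPa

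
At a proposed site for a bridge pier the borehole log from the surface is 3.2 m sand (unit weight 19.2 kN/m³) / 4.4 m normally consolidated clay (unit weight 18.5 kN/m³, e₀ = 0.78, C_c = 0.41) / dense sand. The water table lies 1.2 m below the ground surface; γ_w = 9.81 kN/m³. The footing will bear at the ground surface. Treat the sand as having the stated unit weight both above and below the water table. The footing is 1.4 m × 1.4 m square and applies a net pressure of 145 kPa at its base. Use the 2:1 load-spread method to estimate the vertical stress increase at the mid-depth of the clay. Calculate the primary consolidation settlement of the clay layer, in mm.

S_c ≈ 42.3 mm

Mid-depth of clay below the ground surface: z = 3.2 + 4.4/2 = 5.4 m.
Total vertical stress at mid-clay: σ_v = 19.2×3.2 + 18.5×2.2 = 102.14 kPa.
Pore pressure: u = 9.81×(5.4 − 1.2) = 41.202 kPa.
Initial effective stress: σ'_0 = σ_v − u = 102.14 − 41.202 = 60.938 kPa.
Stress increase at mid-clay by the 2:1 spreading method:
Δσ = qBL/((B+z)(L+z)) = 145×1.4×1.4/((1.4+5.4)(1.4+5.4)) = 6.1462 kPa
Final effective stress: σ'_f = σ'_0 + Δσ = 60.938 + 6.1462 = 67.084 kPa.
Normally consolidated clay, so the full stress increment lies on the virgin compression line:
S_c = C_c·H/(1+e₀)·log₁₀(σ'_f/σ'_0) = 0.41×4.4/(1+0.78)×log₁₀(67.084/60.938)
    = 1.0135 × 0.041731 = 0.04229 m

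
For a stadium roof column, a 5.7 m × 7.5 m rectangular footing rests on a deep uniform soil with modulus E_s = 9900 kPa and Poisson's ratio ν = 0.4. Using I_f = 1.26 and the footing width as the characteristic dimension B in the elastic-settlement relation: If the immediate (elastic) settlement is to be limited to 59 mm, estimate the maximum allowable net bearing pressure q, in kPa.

S_e = q·B·(1−ν²)/E_s · I_f  ⇒  q = S_e·E_s / (B·(1−ν²)·I_f).
q = 0.059 × 9900 / (5.7 × 0.84 × 1.26) = 96.82 kPa

q ≈ 96.8 kPa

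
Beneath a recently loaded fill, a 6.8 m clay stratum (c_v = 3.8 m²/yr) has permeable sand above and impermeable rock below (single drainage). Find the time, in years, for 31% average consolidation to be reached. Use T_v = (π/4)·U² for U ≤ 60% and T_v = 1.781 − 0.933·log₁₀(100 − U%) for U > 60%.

Drainage path length: H_d = H = 6.8 m (single drainage).
U ≤ 60%: T_v = (π/4)·U² = (π/4)×0.31² = 0.075477.
t = T_v·H_d²/c_v = 0.075477×6.8²/3.8 = 0.9184 years.

t ≈ 0.918 years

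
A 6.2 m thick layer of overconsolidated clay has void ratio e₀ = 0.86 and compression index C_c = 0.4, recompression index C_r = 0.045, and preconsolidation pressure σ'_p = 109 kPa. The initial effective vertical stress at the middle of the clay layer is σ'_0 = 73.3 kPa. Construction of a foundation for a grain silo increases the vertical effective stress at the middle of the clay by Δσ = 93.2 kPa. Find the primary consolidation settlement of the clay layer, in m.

S_c ≈ 0.271 m

Final effective stress: σ'_f = 73.3 + 93.2 = 166.5 kPa.
σ'_f = 166.5 > σ'_p = 109 kPa, so the stress path crosses the preconsolidation pressure — recompression up to σ'_p, then virgin compression beyond:
S_c = H/(1+e₀)·[C_r·log₁₀(σ'_p/σ'_0) + C_c·log₁₀(σ'_f/σ'_p)]
    = 6.2/1.86 × [0.045×log₁₀(109/73.3) + 0.4×log₁₀(166.5/109)]
    = 3.3333 × [0.0077545 + 0.073595] = 0.2712 m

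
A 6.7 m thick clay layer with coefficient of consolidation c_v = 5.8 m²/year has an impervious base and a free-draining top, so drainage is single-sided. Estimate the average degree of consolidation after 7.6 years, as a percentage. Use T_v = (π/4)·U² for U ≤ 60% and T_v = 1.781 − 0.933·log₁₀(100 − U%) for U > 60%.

Drainage path length: H_d = H = 6.7 m (single drainage).
T_v = c_v·t/H_d² = 5.8×7.6/6.7² = 0.98196.
T_v = 0.98196 corresponds to the U > 60% branch:
U = 1 − 10^((1.781 − T_v)/0.933)/100 = 0.9282

U ≈ 92.8 %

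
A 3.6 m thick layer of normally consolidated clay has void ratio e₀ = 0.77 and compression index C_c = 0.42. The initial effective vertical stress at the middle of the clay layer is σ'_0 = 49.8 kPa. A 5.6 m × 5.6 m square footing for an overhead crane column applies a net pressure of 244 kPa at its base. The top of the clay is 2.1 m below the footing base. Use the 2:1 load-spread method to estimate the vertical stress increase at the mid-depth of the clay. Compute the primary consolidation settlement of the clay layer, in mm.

Mid-depth of clay below the footing base: z = 2.1 + 3.6/2 = 3.9 m.
Stress increase at mid-clay by the 2:1 spreading method:
Δσ = qBL/((B+z)(L+z)) = 244×5.6×5.6/((5.6+3.9)(5.6+3.9)) = 84.785 kPa
Final effective stress: σ'_f = σ'_0 + Δσ = 49.8 + 84.785 = 134.58 kPa.
Normally consolidated clay, so the full stress increment lies on the virgin compression line:
S_c = C_c·H/(1+e₀)·log₁₀(σ'_f/σ'_0) = 0.42×3.6/(1+0.77)×log₁₀(134.58/49.8)
    = 0.85424 × 0.43175 = 0.3688 m

S_c ≈ 369 mm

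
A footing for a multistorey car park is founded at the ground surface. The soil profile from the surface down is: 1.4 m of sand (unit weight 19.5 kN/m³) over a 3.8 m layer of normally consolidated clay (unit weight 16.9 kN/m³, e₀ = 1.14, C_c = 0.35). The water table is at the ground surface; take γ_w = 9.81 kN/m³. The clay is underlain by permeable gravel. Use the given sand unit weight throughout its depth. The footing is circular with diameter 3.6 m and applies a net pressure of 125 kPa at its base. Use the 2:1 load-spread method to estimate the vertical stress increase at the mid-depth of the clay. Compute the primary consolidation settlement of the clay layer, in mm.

S_c ≈ 220 mm

Mid-depth of clay below the ground surface: z = 1.4 + 3.8/2 = 3.3 m.
Total vertical stress at mid-clay: σ_v = 19.5×1.4 + 16.9×1.9 = 59.41 kPa.
Pore pressure: u = 9.81×(3.3 − 0) = 32.373 kPa.
Initial effective stress: σ'_0 = σ_v − u = 59.41 − 32.373 = 27.037 kPa.
Stress increase at mid-clay by the 2:1 spreading method:
Δσ ≈ qD²/(D+z)² = 125×3.6²/(3.6+3.3)² = 34.026 kPa
Final effective stress: σ'_f = σ'_0 + Δσ = 27.037 + 34.026 = 61.063 kPa.
Normally consolidated clay, so the full stress increment lies on the virgin compression line:
S_c = C_c·H/(1+e₀)·log₁₀(σ'_f/σ'_0) = 0.35×3.8/(1+1.14)×log₁₀(61.063/27.037)
    = 0.6215 × 0.35382 = 0.2199 m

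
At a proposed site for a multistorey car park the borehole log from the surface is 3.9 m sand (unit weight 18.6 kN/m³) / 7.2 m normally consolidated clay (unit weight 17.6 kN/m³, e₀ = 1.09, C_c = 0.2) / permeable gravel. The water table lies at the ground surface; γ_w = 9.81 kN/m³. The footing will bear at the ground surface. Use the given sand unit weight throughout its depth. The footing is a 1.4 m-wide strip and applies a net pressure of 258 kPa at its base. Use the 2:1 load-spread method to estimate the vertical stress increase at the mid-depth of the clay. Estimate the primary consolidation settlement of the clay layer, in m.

S_c ≈ 0.15 m

Mid-depth of clay below the ground surface: z = 3.9 + 7.2/2 = 7.5 m.
Total vertical stress at mid-clay: σ_v = 18.6×3.9 + 17.6×3.6 = 135.9 kPa.
Pore pressure: u = 9.81×(7.5 − 0) = 73.575 kPa.
Initial effective stress: σ'_0 = σ_v − u = 135.9 − 73.575 = 62.325 kPa.
Stress increase at mid-clay by the 2:1 spreading method:
Δσ = qB/(B+z) = 258×1.4/(1.4+7.5) = 40.584 kPa
Final effective stress: σ'_f = σ'_0 + Δσ = 62.325 + 40.584 = 102.91 kPa.
Normally consolidated clay, so the full stress increment lies on the virgin compression line:
S_c = C_c·H/(1+e₀)·log₁₀(σ'_f/σ'_0) = 0.2×7.2/(1+1.09)×log₁₀(102.91/62.325)
    = 0.689 × 0.2178 = 0.1501 m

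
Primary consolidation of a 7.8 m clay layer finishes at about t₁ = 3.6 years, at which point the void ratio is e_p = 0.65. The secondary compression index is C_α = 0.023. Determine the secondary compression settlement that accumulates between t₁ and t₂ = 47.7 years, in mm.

Secondary compression: S_s = C_α·H/(1+e_p)·log₁₀(t₂/t₁)
S_s = 0.023×7.8/(1+0.65)×log₁₀(47.7/3.6)
    = 0.1087 × 1.122 = 0.122 m

S_s ≈ 122 mm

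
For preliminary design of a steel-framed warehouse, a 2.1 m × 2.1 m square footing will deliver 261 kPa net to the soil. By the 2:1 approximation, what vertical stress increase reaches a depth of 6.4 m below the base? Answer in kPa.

By the 2:1 method the load spreads at 1 horizontal : 2 vertical, so at depth z the loaded area has grown by z in each plan dimension:
Δσ = qBL/((B+z)(L+z)) = 261×2.1×2.1/((2.1+6.4)(2.1+6.4)) = 15.931 kPa

Δσ_z ≈ 15.9 kPa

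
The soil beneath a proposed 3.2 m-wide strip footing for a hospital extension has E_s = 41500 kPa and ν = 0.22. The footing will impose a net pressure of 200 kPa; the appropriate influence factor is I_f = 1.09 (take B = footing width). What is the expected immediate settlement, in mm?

S_e ≈ 16 mm

Immediate (elastic) settlement: S_e = q·B·(1−ν²)/E_s · I_f.
S_e = 200 × 3.2 × (1 − 0.22²) / 41500 × 1.09
    = 200 × 3.2 × 0.9516 / 41500 × 1.09
    = 0.016 m = 16 mm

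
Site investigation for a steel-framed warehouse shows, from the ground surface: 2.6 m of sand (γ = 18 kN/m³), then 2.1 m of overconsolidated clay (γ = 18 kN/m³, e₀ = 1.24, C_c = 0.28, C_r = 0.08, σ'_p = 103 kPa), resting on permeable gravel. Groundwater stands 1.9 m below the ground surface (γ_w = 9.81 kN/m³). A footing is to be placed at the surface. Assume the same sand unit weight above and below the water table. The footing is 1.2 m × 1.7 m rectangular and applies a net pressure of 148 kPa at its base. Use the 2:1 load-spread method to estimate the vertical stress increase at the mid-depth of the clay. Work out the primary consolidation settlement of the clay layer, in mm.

S_c ≈ 7 mm

Mid-depth of clay below the ground surface: z = 2.6 + 2.1/2 = 3.65 m.
Total vertical stress at mid-clay: σ_v = 18×2.6 + 18×1.05 = 65.7 kPa.
Pore pressure: u = 9.81×(3.65 − 1.9) = 17.168 kPa.
Initial effective stress: σ'_0 = σ_v − u = 65.7 − 17.168 = 48.532 kPa.
Stress increase at mid-clay by the 2:1 spreading method:
Δσ = qBL/((B+z)(L+z)) = 148×1.2×1.7/((1.2+3.65)(1.7+3.65)) = 11.636 kPa
Final effective stress: σ'_f = 48.532 + 11.636 = 60.168 kPa.
σ'_f = 60.168 ≤ σ'_p = 103 kPa, so the clay remains overconsolidated and only the recompression index applies:
S_c = C_r·H/(1+e₀)·log₁₀(σ'_f/σ'_0) = 0.08×2.1/2.24×log₁₀(60.168/48.532)
    = 0.075 × 0.093337 = 0.007 m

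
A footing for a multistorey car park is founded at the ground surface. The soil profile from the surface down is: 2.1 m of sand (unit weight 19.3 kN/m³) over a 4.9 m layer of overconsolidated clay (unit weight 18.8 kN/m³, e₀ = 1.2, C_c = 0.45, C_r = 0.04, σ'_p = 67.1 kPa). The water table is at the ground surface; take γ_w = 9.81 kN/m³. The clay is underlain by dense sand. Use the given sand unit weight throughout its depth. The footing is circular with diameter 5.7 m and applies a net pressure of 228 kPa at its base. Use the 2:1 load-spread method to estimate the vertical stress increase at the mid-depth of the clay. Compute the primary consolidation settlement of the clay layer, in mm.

Mid-depth of clay below the ground surface: z = 2.1 + 4.9/2 = 4.55 m.
Total vertical stress at mid-clay: σ_v = 19.3×2.1 + 18.8×2.45 = 86.59 kPa.
Pore pressure: u = 9.81×(4.55 − 0) = 44.636 kPa.
Initial effective stress: σ'_0 = σ_v − u = 86.59 − 44.636 = 41.954 kPa.
Stress increase at mid-clay by the 2:1 spreading method:
Δσ ≈ qD²/(D+z)² = 228×5.7²/(5.7+4.55)² = 70.508 kPa
Final effective stress: σ'_f = 41.954 + 70.508 = 112.46 kPa.
σ'_f = 112.46 > σ'_p = 67.1 kPa, so the stress path crosses the preconsolidation pressure — recompression up to σ'_p, then virgin compression beyond:
S_c = H/(1+e₀)·[C_r·log₁₀(σ'_p/σ'_0) + C_c·log₁₀(σ'_f/σ'_p)]
    = 4.9/2.2 × [0.04×log₁₀(67.1/41.954) + 0.45×log₁₀(112.46/67.1)]
    = 2.2273 × [0.008158 + 0.10092] = 0.2429 m

S_c ≈ 243 mm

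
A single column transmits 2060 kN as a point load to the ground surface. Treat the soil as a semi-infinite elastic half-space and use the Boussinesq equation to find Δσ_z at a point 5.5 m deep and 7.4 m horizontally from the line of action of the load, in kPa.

Boussinesq vertical stress below a point load on an elastic half-space:
Δσ_z = 3P/(2πz²) · [1 + (r/z)²]^(−5/2)
r/z = 7.4/5.5 = 1.3455; [1+(r/z)²]^(−5/2) = 0.075533.
Δσ_z = 3×2060/(2π×5.5²) × 0.075533 = 32.515 × 0.075533 = 2.456 kPa

Δσ_z ≈ 2.46 kPa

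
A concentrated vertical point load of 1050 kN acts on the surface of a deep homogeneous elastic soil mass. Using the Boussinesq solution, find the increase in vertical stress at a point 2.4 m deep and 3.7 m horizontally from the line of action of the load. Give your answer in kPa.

Boussinesq vertical stress below a point load on an elastic half-space:
Δσ_z = 3P/(2πz²) · [1 + (r/z)²]^(−5/2)
r/z = 3.7/2.4 = 1.5417; [1+(r/z)²]^(−5/2) = 0.047726.
Δσ_z = 3×1050/(2π×2.4²) × 0.047726 = 87.038 × 0.047726 = 4.154 kPa

Δσ_z ≈ 4.15 kPa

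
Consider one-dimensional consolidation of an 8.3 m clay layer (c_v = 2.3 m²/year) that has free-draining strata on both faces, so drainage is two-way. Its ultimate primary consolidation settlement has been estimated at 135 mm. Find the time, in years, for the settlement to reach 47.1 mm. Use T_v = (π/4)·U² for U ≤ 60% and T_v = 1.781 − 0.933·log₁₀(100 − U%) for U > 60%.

Drainage path length: H_d = H/2 = 4.15 m (double drainage).
U = S(t)/S_ult = 47.1/135 = 0.3489.
U ≤ 60%: T_v = (π/4)·U² = (π/4)×0.34889² = 0.095601.
t = T_v·H_d²/c_v = 0.095601×4.15²/2.3 = 0.7159 years.

t ≈ 0.716 years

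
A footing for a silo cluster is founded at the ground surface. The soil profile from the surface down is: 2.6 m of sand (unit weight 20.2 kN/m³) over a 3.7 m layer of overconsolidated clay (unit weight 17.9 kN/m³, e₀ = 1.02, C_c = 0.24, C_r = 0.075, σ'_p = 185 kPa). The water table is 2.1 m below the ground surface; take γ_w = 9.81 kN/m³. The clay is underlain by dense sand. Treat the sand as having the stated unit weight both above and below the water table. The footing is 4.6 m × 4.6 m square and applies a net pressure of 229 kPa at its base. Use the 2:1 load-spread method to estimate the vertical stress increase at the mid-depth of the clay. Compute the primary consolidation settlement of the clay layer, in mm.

S_c ≈ 39.7 mm

Mid-depth of clay below the ground surface: z = 2.6 + 3.7/2 = 4.45 m.
Total vertical stress at mid-clay: σ_v = 20.2×2.6 + 17.9×1.85 = 85.635 kPa.
Pore pressure: u = 9.81×(4.45 − 2.1) = 23.054 kPa.
Initial effective stress: σ'_0 = σ_v − u = 85.635 − 23.054 = 62.581 kPa.
Stress increase at mid-clay by the 2:1 spreading method:
Δσ = qBL/((B+z)(L+z)) = 229×4.6×4.6/((4.6+4.45)(4.6+4.45)) = 59.164 kPa
Final effective stress: σ'_f = 62.581 + 59.164 = 121.75 kPa.
σ'_f = 121.75 ≤ σ'_p = 185 kPa, so the clay remains overconsolidated and only the recompression index applies:
S_c = C_r·H/(1+e₀)·log₁₀(σ'_f/σ'_0) = 0.075×3.7/2.02×log₁₀(121.75/62.581)
    = 0.13738 × 0.28903 = 0.03971 m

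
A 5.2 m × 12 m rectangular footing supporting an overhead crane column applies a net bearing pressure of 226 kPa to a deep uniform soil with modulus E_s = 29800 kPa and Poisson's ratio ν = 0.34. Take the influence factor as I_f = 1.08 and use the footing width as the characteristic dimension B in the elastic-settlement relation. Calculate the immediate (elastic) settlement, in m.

Immediate (elastic) settlement: S_e = q·B·(1−ν²)/E_s · I_f.
S_e = 226 × 5.2 × (1 − 0.34²) / 29800 × 1.08
    = 226 × 5.2 × 0.8844 / 29800 × 1.08
    = 0.03767 m

S_e ≈ 0.0377 m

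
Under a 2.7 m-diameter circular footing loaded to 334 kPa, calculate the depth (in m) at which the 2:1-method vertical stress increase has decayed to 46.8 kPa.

z ≈ 4.51 m

2:1 spreading — at depth z the loaded area has grown by z in each plan dimension:
qD²/(D+z)² = Δσ_z ⇒ z = D(√(q/Δσ_z) − 1) = 2.7×(√(334/46.8) − 1) = 4.513 m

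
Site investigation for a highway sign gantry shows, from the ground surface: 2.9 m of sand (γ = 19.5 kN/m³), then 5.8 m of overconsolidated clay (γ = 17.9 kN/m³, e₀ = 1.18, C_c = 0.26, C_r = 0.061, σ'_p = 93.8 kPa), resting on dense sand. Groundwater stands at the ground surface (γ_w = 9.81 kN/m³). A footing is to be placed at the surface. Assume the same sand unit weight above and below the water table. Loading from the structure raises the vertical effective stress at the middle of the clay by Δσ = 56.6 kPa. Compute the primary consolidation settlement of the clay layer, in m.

S_c ≈ 0.085 m

Mid-depth of clay below the ground surface: z = 2.9 + 5.8/2 = 5.8 m.
Total vertical stress at mid-clay: σ_v = 19.5×2.9 + 17.9×2.9 = 108.46 kPa.
Pore pressure: u = 9.81×(5.8 − 0) = 56.898 kPa.
Initial effective stress: σ'_0 = σ_v − u = 108.46 − 56.898 = 51.562 kPa.
Final effective stress: σ'_f = 51.562 + 56.6 = 108.16 kPa.
σ'_f = 108.16 > σ'_p = 93.8 kPa, so the stress path crosses the preconsolidation pressure — recompression up to σ'_p, then virgin compression beyond:
S_c = H/(1+e₀)·[C_r·log₁₀(σ'_p/σ'_0) + C_c·log₁₀(σ'_f/σ'_p)]
    = 5.8/2.18 × [0.061×log₁₀(93.8/51.562) + 0.26×log₁₀(108.16/93.8)]
    = 2.6606 × [0.015852 + 0.016085] = 0.08497 m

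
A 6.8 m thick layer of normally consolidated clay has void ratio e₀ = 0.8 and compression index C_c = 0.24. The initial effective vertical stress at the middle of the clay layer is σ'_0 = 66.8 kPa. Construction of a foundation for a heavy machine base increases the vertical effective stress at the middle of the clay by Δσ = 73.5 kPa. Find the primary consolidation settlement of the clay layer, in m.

Final effective stress: σ'_f = σ'_0 + Δσ = 66.8 + 73.5 = 140.3 kPa.
Normally consolidated clay, so the full stress increment lies on the virgin compression line:
S_c = C_c·H/(1+e₀)·log₁₀(σ'_f/σ'_0) = 0.24×6.8/(1+0.8)×log₁₀(140.3/66.8)
    = 0.90667 × 0.32228 = 0.2922 m

S_c ≈ 0.292 m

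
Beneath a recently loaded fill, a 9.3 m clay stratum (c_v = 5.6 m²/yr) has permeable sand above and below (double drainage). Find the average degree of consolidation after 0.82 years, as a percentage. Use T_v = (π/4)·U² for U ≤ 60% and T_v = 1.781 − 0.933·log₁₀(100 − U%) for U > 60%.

Drainage path length: H_d = H/2 = 4.65 m (double drainage).
T_v = c_v·t/H_d² = 5.6×0.82/4.65² = 0.21237.
T_v = 0.21237 corresponds to the U ≤ 60% branch:
U = √(4T_v/π) = 0.52

U ≈ 52 %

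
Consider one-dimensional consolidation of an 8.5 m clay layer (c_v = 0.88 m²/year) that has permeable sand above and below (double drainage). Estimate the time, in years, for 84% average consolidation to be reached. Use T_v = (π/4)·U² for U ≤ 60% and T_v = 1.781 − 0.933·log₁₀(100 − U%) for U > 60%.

t ≈ 13.5 years

Drainage path length: H_d = H/2 = 4.25 m (double drainage).
U > 60%: T_v = 1.781 − 0.933·log₁₀(100 − 84) = 0.65756.
t = T_v·H_d²/c_v = 0.65756×4.25²/0.88 = 13.5 years.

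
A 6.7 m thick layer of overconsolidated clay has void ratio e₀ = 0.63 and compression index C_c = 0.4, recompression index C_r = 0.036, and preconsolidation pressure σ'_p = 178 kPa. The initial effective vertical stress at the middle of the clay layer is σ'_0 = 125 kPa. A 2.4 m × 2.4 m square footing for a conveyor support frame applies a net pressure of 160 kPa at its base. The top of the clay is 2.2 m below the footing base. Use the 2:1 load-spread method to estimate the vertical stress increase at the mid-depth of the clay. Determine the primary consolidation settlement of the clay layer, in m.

S_c ≈ 0.00709 m

Mid-depth of clay below the footing base: z = 2.2 + 6.7/2 = 5.55 m.
Stress increase at mid-clay by the 2:1 spreading method:
Δσ = qBL/((B+z)(L+z)) = 160×2.4×2.4/((2.4+5.55)(2.4+5.55)) = 14.582 kPa
Final effective stress: σ'_f = 125 + 14.582 = 139.58 kPa.
σ'_f = 139.58 ≤ σ'_p = 178 kPa, so the clay remains overconsolidated and only the recompression index applies:
S_c = C_r·H/(1+e₀)·log₁₀(σ'_f/σ'_0) = 0.036×6.7/1.63×log₁₀(139.58/125)
    = 0.14797 × 0.047913 = 0.00709 m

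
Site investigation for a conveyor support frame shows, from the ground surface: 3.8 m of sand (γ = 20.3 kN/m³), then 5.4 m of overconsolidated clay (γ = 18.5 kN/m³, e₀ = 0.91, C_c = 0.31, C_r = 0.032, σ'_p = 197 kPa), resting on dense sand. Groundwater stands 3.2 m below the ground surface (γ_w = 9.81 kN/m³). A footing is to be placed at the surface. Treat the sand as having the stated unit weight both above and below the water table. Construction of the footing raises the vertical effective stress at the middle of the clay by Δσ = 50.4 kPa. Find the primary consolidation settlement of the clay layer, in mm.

S_c ≈ 16.8 mm

Mid-depth of clay below the ground surface: z = 3.8 + 5.4/2 = 6.5 m.
Total vertical stress at mid-clay: σ_v = 20.3×3.8 + 18.5×2.7 = 127.09 kPa.
Pore pressure: u = 9.81×(6.5 − 3.2) = 32.373 kPa.
Initial effective stress: σ'_0 = σ_v − u = 127.09 − 32.373 = 94.717 kPa.
Final effective stress: σ'_f = 94.717 + 50.4 = 145.12 kPa.
σ'_f = 145.12 ≤ σ'_p = 197 kPa, so the clay remains overconsolidated and only the recompression index applies:
S_c = C_r·H/(1+e₀)·log₁₀(σ'_f/σ'_0) = 0.032×5.4/1.91×log₁₀(145.12/94.717)
    = 0.09047 × 0.1853 = 0.01676 m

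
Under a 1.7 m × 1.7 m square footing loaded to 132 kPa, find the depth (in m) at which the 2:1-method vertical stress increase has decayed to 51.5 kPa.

z ≈ 1.02 m

2:1 spreading — at depth z the loaded area has grown by z in each plan dimension:
qB²/(B+z)² = Δσ_z ⇒ z = B(√(q/Δσ_z) − 1) = 1.7×(√(132/51.5) − 1) = 1.022 m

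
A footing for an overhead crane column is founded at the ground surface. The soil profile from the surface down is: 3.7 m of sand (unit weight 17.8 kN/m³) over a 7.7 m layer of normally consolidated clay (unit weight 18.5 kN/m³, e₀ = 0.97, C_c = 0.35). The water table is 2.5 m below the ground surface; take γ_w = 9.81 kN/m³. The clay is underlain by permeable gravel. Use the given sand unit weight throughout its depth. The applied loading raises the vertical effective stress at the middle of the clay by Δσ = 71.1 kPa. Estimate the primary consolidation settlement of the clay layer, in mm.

Mid-depth of clay below the ground surface: z = 3.7 + 7.7/2 = 7.55 m.
Total vertical stress at mid-clay: σ_v = 17.8×3.7 + 18.5×3.85 = 137.09 kPa.
Pore pressure: u = 9.81×(7.55 − 2.5) = 49.541 kPa.
Initial effective stress: σ'_0 = σ_v − u = 137.09 − 49.541 = 87.549 kPa.
Final effective stress: σ'_f = σ'_0 + Δσ = 87.549 + 71.1 = 158.65 kPa.
Normally consolidated clay, so the full stress increment lies on the virgin compression line:
S_c = C_c·H/(1+e₀)·log₁₀(σ'_f/σ'_0) = 0.35×7.7/(1+0.97)×log₁₀(158.65/87.549)
    = 1.368 × 0.25819 = 0.3532 m

S_c ≈ 353 mm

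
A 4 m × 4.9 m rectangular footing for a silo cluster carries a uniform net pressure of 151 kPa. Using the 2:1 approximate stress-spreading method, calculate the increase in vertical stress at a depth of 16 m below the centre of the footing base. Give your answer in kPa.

By the 2:1 method the load spreads at 1 horizontal : 2 vertical, so at depth z the loaded area has grown by z in each plan dimension:
Δσ = qBL/((B+z)(L+z)) = 151×4×4.9/((4+16)(4.9+16)) = 7.0804 kPa

Δσ_z ≈ 7.08 kPa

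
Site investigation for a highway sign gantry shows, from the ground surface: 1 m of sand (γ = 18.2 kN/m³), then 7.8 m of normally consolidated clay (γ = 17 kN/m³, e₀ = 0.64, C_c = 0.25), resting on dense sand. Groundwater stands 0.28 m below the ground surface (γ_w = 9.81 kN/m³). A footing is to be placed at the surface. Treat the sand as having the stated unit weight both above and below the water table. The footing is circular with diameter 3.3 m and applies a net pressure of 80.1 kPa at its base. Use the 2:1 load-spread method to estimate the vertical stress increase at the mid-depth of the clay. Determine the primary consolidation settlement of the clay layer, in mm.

S_c ≈ 148 mm

Mid-depth of clay below the ground surface: z = 1 + 7.8/2 = 4.9 m.
Total vertical stress at mid-clay: σ_v = 18.2×1 + 17×3.9 = 84.5 kPa.
Pore pressure: u = 9.81×(4.9 − 0.28) = 45.322 kPa.
Initial effective stress: σ'_0 = σ_v − u = 84.5 − 45.322 = 39.178 kPa.
Stress increase at mid-clay by the 2:1 spreading method:
Δσ ≈ qD²/(D+z)² = 80.1×3.3²/(3.3+4.9)² = 12.973 kPa
Final effective stress: σ'_f = σ'_0 + Δσ = 39.178 + 12.973 = 52.151 kPa.
Normally consolidated clay, so the full stress increment lies on the virgin compression line:
S_c = C_c·H/(1+e₀)·log₁₀(σ'_f/σ'_0) = 0.25×7.8/(1+0.64)×log₁₀(52.151/39.178)
    = 1.189 × 0.12422 = 0.1477 m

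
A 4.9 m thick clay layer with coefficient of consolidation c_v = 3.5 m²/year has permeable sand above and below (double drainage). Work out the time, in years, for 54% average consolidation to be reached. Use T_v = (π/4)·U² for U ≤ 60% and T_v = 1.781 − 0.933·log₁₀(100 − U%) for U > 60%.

t ≈ 0.393 years

Drainage path length: H_d = H/2 = 2.45 m (double drainage).
U ≤ 60%: T_v = (π/4)·U² = (π/4)×0.54² = 0.22902.
t = T_v·H_d²/c_v = 0.22902×2.45²/3.5 = 0.3928 years.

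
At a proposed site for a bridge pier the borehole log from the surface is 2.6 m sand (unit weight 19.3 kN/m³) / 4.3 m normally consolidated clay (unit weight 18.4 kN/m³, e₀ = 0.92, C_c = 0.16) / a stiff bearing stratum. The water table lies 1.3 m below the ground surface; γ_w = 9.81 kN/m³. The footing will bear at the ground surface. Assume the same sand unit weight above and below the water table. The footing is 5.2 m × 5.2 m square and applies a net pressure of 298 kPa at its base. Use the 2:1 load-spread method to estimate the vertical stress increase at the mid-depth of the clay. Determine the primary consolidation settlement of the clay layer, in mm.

Mid-depth of clay below the ground surface: z = 2.6 + 4.3/2 = 4.75 m.
Total vertical stress at mid-clay: σ_v = 19.3×2.6 + 18.4×2.15 = 89.74 kPa.
Pore pressure: u = 9.81×(4.75 − 1.3) = 33.845 kPa.
Initial effective stress: σ'_0 = σ_v − u = 89.74 − 33.845 = 55.895 kPa.
Stress increase at mid-clay by the 2:1 spreading method:
Δσ = qBL/((B+z)(L+z)) = 298×5.2×5.2/((5.2+4.75)(5.2+4.75)) = 81.391 kPa
Final effective stress: σ'_f = σ'_0 + Δσ = 55.895 + 81.391 = 137.29 kPa.
Normally consolidated clay, so the full stress increment lies on the virgin compression line:
S_c = C_c·H/(1+e₀)·log₁₀(σ'_f/σ'_0) = 0.16×4.3/(1+0.92)×log₁₀(137.29/55.895)
    = 0.35833 × 0.39027 = 0.1398 m

S_c ≈ 140 mm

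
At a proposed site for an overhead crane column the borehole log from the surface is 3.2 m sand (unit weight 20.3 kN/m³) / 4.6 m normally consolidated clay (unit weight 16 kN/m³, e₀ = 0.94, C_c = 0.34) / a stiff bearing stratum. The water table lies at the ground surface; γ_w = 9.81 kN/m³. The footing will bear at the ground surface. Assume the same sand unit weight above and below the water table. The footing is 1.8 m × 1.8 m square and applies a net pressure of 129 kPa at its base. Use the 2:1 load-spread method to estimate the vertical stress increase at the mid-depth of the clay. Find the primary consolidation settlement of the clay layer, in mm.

Mid-depth of clay below the ground surface: z = 3.2 + 4.6/2 = 5.5 m.
Total vertical stress at mid-clay: σ_v = 20.3×3.2 + 16×2.3 = 101.76 kPa.
Pore pressure: u = 9.81×(5.5 − 0) = 53.955 kPa.
Initial effective stress: σ'_0 = σ_v − u = 101.76 − 53.955 = 47.805 kPa.
Stress increase at mid-clay by the 2:1 spreading method:
Δσ = qBL/((B+z)(L+z)) = 129×1.8×1.8/((1.8+5.5)(1.8+5.5)) = 7.8431 kPa
Final effective stress: σ'_f = σ'_0 + Δσ = 47.805 + 7.8431 = 55.648 kPa.
Normally consolidated clay, so the full stress increment lies on the virgin compression line:
S_c = C_c·H/(1+e₀)·log₁₀(σ'_f/σ'_0) = 0.34×4.6/(1+0.94)×log₁₀(55.648/47.805)
    = 0.80619 × 0.065976 = 0.05319 m

S_c ≈ 53.2 mm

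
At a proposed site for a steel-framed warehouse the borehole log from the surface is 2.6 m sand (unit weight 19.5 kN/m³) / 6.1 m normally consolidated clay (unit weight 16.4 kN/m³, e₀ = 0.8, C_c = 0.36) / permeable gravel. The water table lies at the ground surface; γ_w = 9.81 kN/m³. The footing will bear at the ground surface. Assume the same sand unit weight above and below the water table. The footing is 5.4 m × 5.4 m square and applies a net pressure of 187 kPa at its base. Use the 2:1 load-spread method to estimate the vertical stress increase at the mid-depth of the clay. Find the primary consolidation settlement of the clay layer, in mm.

S_c ≈ 364 mm

Mid-depth of clay below the ground surface: z = 2.6 + 6.1/2 = 5.65 m.
Total vertical stress at mid-clay: σ_v = 19.5×2.6 + 16.4×3.05 = 100.72 kPa.
Pore pressure: u = 9.81×(5.65 − 0) = 55.427 kPa.
Initial effective stress: σ'_0 = σ_v − u = 100.72 − 55.427 = 45.293 kPa.
Stress increase at mid-clay by the 2:1 spreading method:
Δσ = qBL/((B+z)(L+z)) = 187×5.4×5.4/((5.4+5.65)(5.4+5.65)) = 44.659 kPa
Final effective stress: σ'_f = σ'_0 + Δσ = 45.293 + 44.659 = 89.952 kPa.
Normally consolidated clay, so the full stress increment lies on the virgin compression line:
S_c = C_c·H/(1+e₀)·log₁₀(σ'_f/σ'_0) = 0.36×6.1/(1+0.8)×log₁₀(89.952/45.293)
    = 1.22 × 0.29798 = 0.3635 m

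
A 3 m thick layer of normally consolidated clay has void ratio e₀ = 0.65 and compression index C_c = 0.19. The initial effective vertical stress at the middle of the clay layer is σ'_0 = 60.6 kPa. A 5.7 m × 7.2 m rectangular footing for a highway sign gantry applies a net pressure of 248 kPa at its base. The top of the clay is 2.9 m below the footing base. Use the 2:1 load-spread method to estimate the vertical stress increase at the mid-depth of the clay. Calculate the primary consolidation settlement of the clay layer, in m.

S_c ≈ 0.133 m

Mid-depth of clay below the footing base: z = 2.9 + 3/2 = 4.4 m.
Stress increase at mid-clay by the 2:1 spreading method:
Δσ = qBL/((B+z)(L+z)) = 248×5.7×7.2/((5.7+4.4)(7.2+4.4)) = 86.872 kPa
Final effective stress: σ'_f = σ'_0 + Δσ = 60.6 + 86.872 = 147.47 kPa.
Normally consolidated clay, so the full stress increment lies on the virgin compression line:
S_c = C_c·H/(1+e₀)·log₁₀(σ'_f/σ'_0) = 0.19×3/(1+0.65)×log₁₀(147.47/60.6)
    = 0.34545 × 0.38623 = 0.1334 m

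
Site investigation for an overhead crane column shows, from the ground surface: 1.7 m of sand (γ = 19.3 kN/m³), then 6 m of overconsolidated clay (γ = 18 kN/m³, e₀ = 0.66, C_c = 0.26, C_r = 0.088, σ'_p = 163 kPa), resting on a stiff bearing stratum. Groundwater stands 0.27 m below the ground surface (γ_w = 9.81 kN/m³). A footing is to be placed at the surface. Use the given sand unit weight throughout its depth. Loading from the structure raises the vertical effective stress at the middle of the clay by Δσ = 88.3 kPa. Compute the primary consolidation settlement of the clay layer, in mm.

S_c ≈ 153 mm

Mid-depth of clay below the ground surface: z = 1.7 + 6/2 = 4.7 m.
Total vertical stress at mid-clay: σ_v = 19.3×1.7 + 18×3 = 86.81 kPa.
Pore pressure: u = 9.81×(4.7 − 0.27) = 43.458 kPa.
Initial effective stress: σ'_0 = σ_v − u = 86.81 − 43.458 = 43.352 kPa.
Final effective stress: σ'_f = 43.352 + 88.3 = 131.65 kPa.
σ'_f = 131.65 ≤ σ'_p = 163 kPa, so the clay remains overconsolidated and only the recompression index applies:
S_c = C_r·H/(1+e₀)·log₁₀(σ'_f/σ'_0) = 0.088×6/1.66×log₁₀(131.65/43.352)
    = 0.31808 × 0.48241 = 0.1534 m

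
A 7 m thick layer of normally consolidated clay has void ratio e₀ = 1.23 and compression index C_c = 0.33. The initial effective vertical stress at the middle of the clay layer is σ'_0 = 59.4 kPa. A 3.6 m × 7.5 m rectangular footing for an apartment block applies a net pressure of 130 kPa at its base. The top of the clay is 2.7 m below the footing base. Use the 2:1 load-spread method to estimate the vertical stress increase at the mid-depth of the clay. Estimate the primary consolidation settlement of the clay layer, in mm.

Mid-depth of clay below the footing base: z = 2.7 + 7/2 = 6.2 m.
Stress increase at mid-clay by the 2:1 spreading method:
Δσ = qBL/((B+z)(L+z)) = 130×3.6×7.5/((3.6+6.2)(7.5+6.2)) = 26.143 kPa
Final effective stress: σ'_f = σ'_0 + Δσ = 59.4 + 26.143 = 85.543 kPa.
Normally consolidated clay, so the full stress increment lies on the virgin compression line:
S_c = C_c·H/(1+e₀)·log₁₀(σ'_f/σ'_0) = 0.33×7/(1+1.23)×log₁₀(85.543/59.4)
    = 1.0359 × 0.1584 = 0.1641 m

S_c ≈ 164 mm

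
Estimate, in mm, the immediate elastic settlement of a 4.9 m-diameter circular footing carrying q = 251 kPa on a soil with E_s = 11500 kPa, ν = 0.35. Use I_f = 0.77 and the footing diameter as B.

S_e ≈ 72.3 mm

Immediate (elastic) settlement: S_e = q·B·(1−ν²)/E_s · I_f.
S_e = 251 × 4.9 × (1 − 0.35²) / 11500 × 0.77
    = 251 × 4.9 × 0.8775 / 11500 × 0.77
    = 0.07226 m = 72.26 mm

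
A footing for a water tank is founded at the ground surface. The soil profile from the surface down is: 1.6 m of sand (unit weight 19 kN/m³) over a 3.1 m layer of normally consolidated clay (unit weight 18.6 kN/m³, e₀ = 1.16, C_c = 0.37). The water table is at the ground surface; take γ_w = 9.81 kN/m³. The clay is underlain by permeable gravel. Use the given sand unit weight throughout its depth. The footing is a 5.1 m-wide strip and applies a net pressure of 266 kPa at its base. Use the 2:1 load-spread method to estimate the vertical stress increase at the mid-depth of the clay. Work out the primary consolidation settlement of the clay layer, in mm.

S_c ≈ 442 mm

Mid-depth of clay below the ground surface: z = 1.6 + 3.1/2 = 3.15 m.
Total vertical stress at mid-clay: σ_v = 19×1.6 + 18.6×1.55 = 59.23 kPa.
Pore pressure: u = 9.81×(3.15 − 0) = 30.902 kPa.
Initial effective stress: σ'_0 = σ_v − u = 59.23 − 30.902 = 28.328 kPa.
Stress increase at mid-clay by the 2:1 spreading method:
Δσ = qB/(B+z) = 266×5.1/(5.1+3.15) = 164.44 kPa
Final effective stress: σ'_f = σ'_0 + Δσ = 28.328 + 164.44 = 192.77 kPa.
Normally consolidated clay, so the full stress increment lies on the virgin compression line:
S_c = C_c·H/(1+e₀)·log₁₀(σ'_f/σ'_0) = 0.37×3.1/(1+1.16)×log₁₀(192.77/28.328)
    = 0.53102 × 0.83282 = 0.4422 m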